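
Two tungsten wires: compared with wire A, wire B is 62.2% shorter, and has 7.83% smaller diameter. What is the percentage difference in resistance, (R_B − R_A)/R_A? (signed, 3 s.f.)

R ∝ L/d², so R_B/R_A = (1 − 62.2/100) × (1 − 7.83/100)⁻²
= 0.378 × 1.177 = 0.445
(R_B − R_A)/R_A = 0.445 − 1 = -55.5%

-55.5%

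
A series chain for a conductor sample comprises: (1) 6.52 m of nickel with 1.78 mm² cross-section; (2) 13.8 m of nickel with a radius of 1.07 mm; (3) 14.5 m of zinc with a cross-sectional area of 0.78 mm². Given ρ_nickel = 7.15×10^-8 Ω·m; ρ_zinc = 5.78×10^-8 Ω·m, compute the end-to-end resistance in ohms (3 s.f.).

1.61 Ω

Seg 1: A = 1.78 mm² = 1.780e-06 m²
R_1 = (7.15×10^-8)(6.52)/(1.780e-06) = 0.2619 Ω
Seg 2: A = πr² = π(1.0700e-03 m)² = 3.597e-06 m²
R_2 = (7.15×10^-8)(13.8)/(3.597e-06) = 0.2743 Ω
Seg 3: A = 0.78 mm² = 7.800e-07 m²
R_3 = (5.78×10^-8)(14.5)/(7.800e-07) = 1.074 Ω
R_total = R_1 + R_2 + R_3 = 1.61 Ω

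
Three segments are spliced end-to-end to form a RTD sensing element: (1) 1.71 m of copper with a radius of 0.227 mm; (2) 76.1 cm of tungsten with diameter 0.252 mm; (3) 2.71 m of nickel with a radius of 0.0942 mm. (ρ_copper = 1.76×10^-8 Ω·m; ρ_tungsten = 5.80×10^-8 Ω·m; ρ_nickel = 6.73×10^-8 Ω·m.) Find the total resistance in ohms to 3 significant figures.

7.61 Ω

Seg 1: A = πr² = π(2.2700e-04 m)² = 1.619e-07 m²
R_1 = (1.76×10^-8)(1.71)/(1.619e-07) = 0.1859 Ω
Seg 2: A = π(d/2)² = π(1.2600e-04 m)² = 4.988e-08 m²
R_2 = (5.80×10^-8)(0.761)/(4.988e-08) = 0.885 Ω
Seg 3: A = πr² = π(9.4200e-05 m)² = 2.788e-08 m²
R_3 = (6.73×10^-8)(2.71)/(2.788e-08) = 6.542 Ω
R_total = R_1 + R_2 + R_3 = 7.61 Ω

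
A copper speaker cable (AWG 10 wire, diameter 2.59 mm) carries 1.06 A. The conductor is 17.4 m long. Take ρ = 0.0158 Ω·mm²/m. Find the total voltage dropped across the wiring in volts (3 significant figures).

0.0553 V

ρ = 0.0158 Ω·mm²/m = 1.58×10^-8 Ω·m
A = π(2.59/2 mm)² = π(1.2950e-03 m)² = 5.269e-06 m²
R = ρL/A = (1.58×10^-8)(17.4)/(5.269e-06) = 0.05218 Ω
V = IR = 1.06 × 0.05218 = 0.0553 V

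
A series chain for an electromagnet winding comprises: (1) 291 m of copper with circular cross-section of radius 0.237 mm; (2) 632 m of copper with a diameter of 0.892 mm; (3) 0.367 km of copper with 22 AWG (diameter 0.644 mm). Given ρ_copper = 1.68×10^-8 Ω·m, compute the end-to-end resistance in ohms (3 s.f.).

Seg 1: A = πr² = π(2.3700e-04 m)² = 1.765e-07 m²
R_1 = (1.68×10^-8)(291)/(1.765e-07) = 27.7 Ω
Seg 2: A = π(d/2)² = π(4.4600e-04 m)² = 6.249e-07 m²
R_2 = (1.68×10^-8)(632)/(6.249e-07) = 16.99 Ω
Seg 3: A = π(0.644/2 mm)² = π(3.2200e-04 m)² = 3.257e-07 m²
R_3 = (1.68×10^-8)(367)/(3.257e-07) = 18.93 Ω
R_total = R_1 + R_2 + R_3 = 63.6 Ω

63.6 Ω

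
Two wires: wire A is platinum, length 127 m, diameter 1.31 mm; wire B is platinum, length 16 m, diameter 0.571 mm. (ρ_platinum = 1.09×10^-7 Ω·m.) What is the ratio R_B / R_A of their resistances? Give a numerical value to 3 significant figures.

R ∝ ρL/d², so R_B/R_A = (L_B/L_A) × (d_A/d_B)²
= (16/127) × (1.31/0.571)² = 0.663

0.663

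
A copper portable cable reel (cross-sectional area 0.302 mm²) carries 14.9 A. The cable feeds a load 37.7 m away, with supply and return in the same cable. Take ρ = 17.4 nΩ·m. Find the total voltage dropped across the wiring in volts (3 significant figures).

ρ = 17.4 nΩ·m = 1.74×10^-8 Ω·m
A = 0.302 mm² = 3.020e-07 m²
Total conductor length (both ways) L = 2 × 37.7 = 75.4 m
R = ρL/A = (1.74×10^-8)(75.4)/(3.020e-07) = 4.344 Ω
V = IR = 14.9 × 4.344 = 64.7 V

64.7 V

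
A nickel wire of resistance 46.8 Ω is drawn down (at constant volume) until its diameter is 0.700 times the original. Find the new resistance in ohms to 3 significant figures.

195 Ω

Volume constant ⇒ L' = L/r² with r = 0.7. R' = ρL'/A' = ρ(L/r²)/(πr²d₀²/4) = R/r⁴.
R' = 4.165 × 46.8 = 195 Ω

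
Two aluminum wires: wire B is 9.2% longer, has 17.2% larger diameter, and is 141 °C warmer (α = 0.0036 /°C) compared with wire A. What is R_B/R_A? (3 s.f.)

R ∝ ρL/d² with ρ ∝ (1+αΔT), so R_B/R_A = (1 + 9.2/100) × (1 + 17.2/100)⁻² × (1 + 0.0036×141)
= 1.092 × 0.728 × 1.508 = 1.20

1.20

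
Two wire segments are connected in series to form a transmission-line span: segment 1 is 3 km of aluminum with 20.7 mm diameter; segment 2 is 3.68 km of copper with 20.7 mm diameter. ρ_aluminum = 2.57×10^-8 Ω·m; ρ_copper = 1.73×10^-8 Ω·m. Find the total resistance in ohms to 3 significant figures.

0.418 Ω

Segment 1: A = π(d/2)² = π(1.0350e-02 m)² = 3.365e-04 m²
R₁ = ρL/A = (2.57×10^-8)(3000)/(3.365e-04) = 0.2291 Ω
R₂ = (1.73×10^-8)(3680)/(3.365e-04) = 0.1892 Ω
R = R₁ + R₂ = 0.418 Ω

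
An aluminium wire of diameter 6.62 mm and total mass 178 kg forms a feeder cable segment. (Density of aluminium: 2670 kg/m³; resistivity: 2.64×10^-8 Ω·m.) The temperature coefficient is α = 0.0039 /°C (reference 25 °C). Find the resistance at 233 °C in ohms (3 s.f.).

2.69 Ω

A = π(d/2)² = π(3.3100e-03 m)² = 3.4420e-05 m²
L = m/(density·A) = 178/(2670×3.4420e-05) = 1937 m
R = ρL/A = (2.64×10^-8)(1937)/(3.4420e-05) = 1.486 Ω
R(233 °C) = 1.486 × (1 + 0.0039×208) = 2.69 Ω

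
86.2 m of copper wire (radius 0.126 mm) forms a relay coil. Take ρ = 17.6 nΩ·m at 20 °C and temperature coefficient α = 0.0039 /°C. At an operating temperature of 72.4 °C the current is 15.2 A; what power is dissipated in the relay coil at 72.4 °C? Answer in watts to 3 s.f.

8460 W

ρ = 17.6 nΩ·m = 1.76×10^-8 Ω·m
A = πr² = π(1.2600e-04 m)² = 4.988e-08 m²
R₍20₎ = ρL/A = (1.76×10^-8)(86.2)/(4.988e-08) = 30.42 Ω
R₍72.4₎ = R₍20₎(1 + αΔT) = 30.42 × (1 + 0.0039×52.4) = 36.63 Ω
P = I²R = (15.2)² × 36.63 = 8460 W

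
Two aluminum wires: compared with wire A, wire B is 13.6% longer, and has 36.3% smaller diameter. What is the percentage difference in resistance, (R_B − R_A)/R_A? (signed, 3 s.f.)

R ∝ L/d², so R_B/R_A = (1 + 13.6/100) × (1 − 36.3/100)⁻²
= 1.136 × 2.465 = 2.8
(R_B − R_A)/R_A = 2.8 − 1 = 180%

180%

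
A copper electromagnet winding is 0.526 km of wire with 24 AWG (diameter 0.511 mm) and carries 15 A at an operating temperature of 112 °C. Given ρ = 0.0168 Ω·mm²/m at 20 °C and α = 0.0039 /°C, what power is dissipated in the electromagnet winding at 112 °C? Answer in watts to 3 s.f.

ρ = 0.0168 Ω·mm²/m = 1.68×10^-8 Ω·m
A = π(0.511/2 mm)² = π(2.5550e-04 m)² = 2.051e-07 m²
R₍20₎ = ρL/A = (1.68×10^-8)(526)/(2.051e-07) = 43.09 Ω
R₍112₎ = R₍20₎(1 + αΔT) = 43.09 × (1 + 0.0039×92) = 58.55 Ω
P = I²R = (15)² × 58.55 = 13200 W

13200 W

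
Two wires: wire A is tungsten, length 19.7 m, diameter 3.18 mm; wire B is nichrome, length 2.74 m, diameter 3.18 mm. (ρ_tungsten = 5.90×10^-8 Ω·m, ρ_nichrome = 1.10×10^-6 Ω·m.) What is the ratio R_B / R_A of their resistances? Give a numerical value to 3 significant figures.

2.59

R ∝ ρL/d², so R_B/R_A = (ρ_B/ρ_A) × (L_B/L_A)
= (1.10×10^-6/5.90×10^-8) × (2.74/19.7) = 2.59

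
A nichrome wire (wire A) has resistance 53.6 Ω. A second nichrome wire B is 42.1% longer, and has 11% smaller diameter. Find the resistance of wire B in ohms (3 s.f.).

R ∝ L/d², so R_B/R_A = (1 + 42.1/100) × (1 − 11/100)⁻²
= 1.421 × 1.262 = 1.794
R_B = 1.794 × 53.6 = 96.2 Ω

96.2 Ω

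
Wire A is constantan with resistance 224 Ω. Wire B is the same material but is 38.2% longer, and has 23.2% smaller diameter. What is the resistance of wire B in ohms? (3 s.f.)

R ∝ L/d², so R_B/R_A = (1 + 38.2/100) × (1 − 23.2/100)⁻²
= 1.382 × 1.695 = 2.343
R_B = 2.343 × 224 = 525 Ω

525 Ω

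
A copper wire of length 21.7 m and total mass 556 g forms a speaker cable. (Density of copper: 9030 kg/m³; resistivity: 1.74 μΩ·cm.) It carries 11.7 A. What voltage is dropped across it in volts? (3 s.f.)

1.56 V

ρ = 1.74 μΩ·cm = 1.74×10^-8 Ω·m
A = m/(density·L) = 0.556/(9030×21.7) = 2.8374e-06 m²
R = ρL/A = (1.74×10^-8)(21.7)/(2.8374e-06) = 0.1331 Ω
V = IR = 11.7 × 0.1331 = 1.56 V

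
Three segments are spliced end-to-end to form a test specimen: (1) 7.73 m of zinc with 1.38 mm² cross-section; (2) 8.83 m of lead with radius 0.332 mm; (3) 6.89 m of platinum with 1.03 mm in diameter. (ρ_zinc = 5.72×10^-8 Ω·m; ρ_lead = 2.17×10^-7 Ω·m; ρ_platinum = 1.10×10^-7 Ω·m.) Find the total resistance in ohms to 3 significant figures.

Seg 1: A = 1.38 mm² = 1.380e-06 m²
R_1 = (5.72×10^-8)(7.73)/(1.380e-06) = 0.3204 Ω
Seg 2: A = πr² = π(3.3200e-04 m)² = 3.463e-07 m²
R_2 = (2.17×10^-7)(8.83)/(3.463e-07) = 5.533 Ω
Seg 3: A = π(d/2)² = π(5.1500e-04 m)² = 8.332e-07 m²
R_3 = (1.10×10^-7)(6.89)/(8.332e-07) = 0.9096 Ω
R_total = R_1 + R_2 + R_3 = 6.76 Ω

6.76 Ω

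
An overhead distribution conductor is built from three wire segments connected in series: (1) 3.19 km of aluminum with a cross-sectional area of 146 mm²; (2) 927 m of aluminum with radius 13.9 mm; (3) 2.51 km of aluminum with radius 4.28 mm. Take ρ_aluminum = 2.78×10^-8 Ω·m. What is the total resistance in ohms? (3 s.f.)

Seg 1: A = 146 mm² = 1.460e-04 m²
R_1 = (2.78×10^-8)(3190)/(1.460e-04) = 0.6074 Ω
Seg 2: A = πr² = π(1.3900e-02 m)² = 6.070e-04 m²
R_2 = (2.78×10^-8)(927)/(6.070e-04) = 0.04246 Ω
Seg 3: A = πr² = π(4.2800e-03 m)² = 5.755e-05 m²
R_3 = (2.78×10^-8)(2510)/(5.755e-05) = 1.212 Ω
R_total = R_1 + R_2 + R_3 = 1.86 Ω

1.86 Ω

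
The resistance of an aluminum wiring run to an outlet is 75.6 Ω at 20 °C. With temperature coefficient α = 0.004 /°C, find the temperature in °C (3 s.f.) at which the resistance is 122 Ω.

R = R₀(1 + α(T − T₀)) ⇒ T = T₀ + (R/R₀ − 1)/α
T = 20 + (122/75.6 − 1)/0.004 = 20 + (0.6138)/0.004 = 173 °C

173 °C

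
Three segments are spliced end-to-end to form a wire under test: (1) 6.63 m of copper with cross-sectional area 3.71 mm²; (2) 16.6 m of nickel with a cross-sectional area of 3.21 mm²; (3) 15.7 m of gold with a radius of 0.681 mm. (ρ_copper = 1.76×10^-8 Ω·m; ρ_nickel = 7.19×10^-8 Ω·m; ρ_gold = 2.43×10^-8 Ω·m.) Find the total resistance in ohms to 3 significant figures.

0.665 Ω

Seg 1: A = 3.71 mm² = 3.710e-06 m²
R_1 = (1.76×10^-8)(6.63)/(3.710e-06) = 0.03145 Ω
Seg 2: A = 3.21 mm² = 3.210e-06 m²
R_2 = (7.19×10^-8)(16.6)/(3.210e-06) = 0.3718 Ω
Seg 3: A = πr² = π(6.8100e-04 m)² = 1.457e-06 m²
R_3 = (2.43×10^-8)(15.7)/(1.457e-06) = 0.2619 Ω
R_total = R_1 + R_2 + R_3 = 0.665 Ω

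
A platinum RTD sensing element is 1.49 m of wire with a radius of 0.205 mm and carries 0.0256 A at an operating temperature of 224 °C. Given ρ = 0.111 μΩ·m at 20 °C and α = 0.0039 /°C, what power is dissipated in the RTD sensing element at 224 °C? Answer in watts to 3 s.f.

ρ = 0.111 μΩ·m = 1.11×10^-7 Ω·m
A = πr² = π(2.0500e-04 m)² = 1.320e-07 m²
R₍20₎ = ρL/A = (1.11×10^-7)(1.49)/(1.320e-07) = 1.253 Ω
R₍224₎ = R₍20₎(1 + αΔT) = 1.253 × (1 + 0.0039×204) = 2.249 Ω
P = I²R = (0.0256)² × 2.249 = 0.00147 W

0.00147 W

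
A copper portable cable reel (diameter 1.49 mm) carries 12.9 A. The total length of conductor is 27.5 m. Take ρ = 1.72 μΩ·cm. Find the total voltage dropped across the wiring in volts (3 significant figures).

ρ = 1.72 μΩ·cm = 1.72×10^-8 Ω·m
A = π(d/2)² = π(7.4500e-04 m)² = 1.744e-06 m²
R = ρL/A = (1.72×10^-8)(27.5)/(1.744e-06) = 0.2713 Ω
V = IR = 12.9 × 0.2713 = 3.50 V

3.50 V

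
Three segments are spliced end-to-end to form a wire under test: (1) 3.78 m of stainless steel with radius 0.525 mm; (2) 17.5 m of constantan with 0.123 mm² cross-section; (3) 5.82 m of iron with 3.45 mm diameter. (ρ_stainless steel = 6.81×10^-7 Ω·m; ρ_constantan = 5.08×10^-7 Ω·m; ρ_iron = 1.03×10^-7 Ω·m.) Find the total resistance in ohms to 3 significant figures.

Seg 1: A = πr² = π(5.2500e-04 m)² = 8.659e-07 m²
R_1 = (6.81×10^-7)(3.78)/(8.659e-07) = 2.973 Ω
Seg 2: A = 0.123 mm² = 1.230e-07 m²
R_2 = (5.08×10^-7)(17.5)/(1.230e-07) = 72.28 Ω
Seg 3: A = π(d/2)² = π(1.7250e-03 m)² = 9.348e-06 m²
R_3 = (1.03×10^-7)(5.82)/(9.348e-06) = 0.06413 Ω
R_total = R_1 + R_2 + R_3 = 75.3 Ω

75.3 Ω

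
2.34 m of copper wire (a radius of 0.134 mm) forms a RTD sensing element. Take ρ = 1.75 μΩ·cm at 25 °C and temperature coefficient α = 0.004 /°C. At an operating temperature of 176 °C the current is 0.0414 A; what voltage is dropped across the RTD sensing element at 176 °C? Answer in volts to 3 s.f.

ρ = 1.75 μΩ·cm = 1.75×10^-8 Ω·m
A = πr² = π(1.3400e-04 m)² = 5.641e-08 m²
R₍25₎ = ρL/A = (1.75×10^-8)(2.34)/(5.641e-08) = 0.7259 Ω
R₍176₎ = R₍25₎(1 + αΔT) = 0.7259 × (1 + 0.004×151) = 1.164 Ω
V = IR = 0.0414 × 1.164 = 0.0482 V

0.0482 V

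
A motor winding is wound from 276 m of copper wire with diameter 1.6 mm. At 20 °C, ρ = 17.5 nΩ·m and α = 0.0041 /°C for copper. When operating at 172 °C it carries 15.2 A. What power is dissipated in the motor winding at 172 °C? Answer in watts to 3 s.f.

ρ = 17.5 nΩ·m = 1.75×10^-8 Ω·m
A = π(d/2)² = π(8.0000e-04 m)² = 2.011e-06 m²
R₍20₎ = ρL/A = (1.75×10^-8)(276)/(2.011e-06) = 2.402 Ω
R₍172₎ = R₍20₎(1 + αΔT) = 2.402 × (1 + 0.0041×152) = 3.899 Ω
P = I²R = (15.2)² × 3.899 = 901 W

901 W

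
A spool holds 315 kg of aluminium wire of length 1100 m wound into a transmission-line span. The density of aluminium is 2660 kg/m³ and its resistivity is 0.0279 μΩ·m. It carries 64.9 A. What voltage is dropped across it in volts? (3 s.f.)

ρ = 0.0279 μΩ·m = 2.79×10^-8 Ω·m
A = m/(density·L) = 315/(2660×1100) = 1.0766e-04 m²
R = ρL/A = (2.79×10^-8)(1100)/(1.0766e-04) = 0.2851 Ω
V = IR = 64.9 × 0.2851 = 18.5 V

18.5 V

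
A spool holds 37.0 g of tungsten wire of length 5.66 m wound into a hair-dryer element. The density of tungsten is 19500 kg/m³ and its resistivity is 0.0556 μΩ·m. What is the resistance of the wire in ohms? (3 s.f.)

0.939 Ω

ρ = 0.0556 μΩ·m = 5.56×10^-8 Ω·m
A = m/(density·L) = 0.037/(19500×5.66) = 3.3524e-07 m²
R = ρL/A = (5.56×10^-8)(5.66)/(3.3524e-07) = 0.939 Ω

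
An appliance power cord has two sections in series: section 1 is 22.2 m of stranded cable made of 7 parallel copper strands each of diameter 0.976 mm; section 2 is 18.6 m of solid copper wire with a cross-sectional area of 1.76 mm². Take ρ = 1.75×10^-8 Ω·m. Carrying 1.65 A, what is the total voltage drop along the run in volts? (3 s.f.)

Section 1: A_strand = π(4.8800e-04)² = 7.482e-07 m²; R₁ = ρL/(N·A_s) = (1.75×10^-8)(22.2)/(7×7.482e-07) = 0.07418 Ω
Section 2: A = 1.76 mm² = 1.760e-06 m²
R₂ = (1.75×10^-8)(18.6)/(1.760e-06) = 0.1849 Ω
R = R₁ + R₂ = 0.2591 Ω
V = IR = 1.65 × 0.2591 = 0.428 V

0.428 V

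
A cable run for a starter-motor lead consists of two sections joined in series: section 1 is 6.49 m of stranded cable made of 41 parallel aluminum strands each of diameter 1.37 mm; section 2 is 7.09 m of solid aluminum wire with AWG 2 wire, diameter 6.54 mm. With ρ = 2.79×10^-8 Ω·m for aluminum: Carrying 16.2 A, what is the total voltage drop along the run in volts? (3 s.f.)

0.144 V

Section 1: A_strand = π(6.8500e-04)² = 1.474e-06 m²; R₁ = ρL/(N·A_s) = (2.79×10^-8)(6.49)/(41×1.474e-06) = 0.002996 Ω
Section 2: A = π(6.54/2 mm)² = π(3.2700e-03 m)² = 3.359e-05 m²
R₂ = (2.79×10^-8)(7.09)/(3.359e-05) = 0.005889 Ω
R = R₁ + R₂ = 0.008884 Ω
V = IR = 16.2 × 0.008884 = 0.144 V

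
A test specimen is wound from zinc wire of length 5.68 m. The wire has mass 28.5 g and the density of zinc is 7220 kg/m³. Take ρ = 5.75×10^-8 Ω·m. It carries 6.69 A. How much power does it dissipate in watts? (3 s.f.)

A = m/(density·L) = 0.0285/(7220×5.68) = 6.9496e-07 m²
R = ρL/A = (5.75×10^-8)(5.68)/(6.9496e-07) = 0.47 Ω
P = I²R = (6.69)² × 0.47 = 21.0 W

21.0 W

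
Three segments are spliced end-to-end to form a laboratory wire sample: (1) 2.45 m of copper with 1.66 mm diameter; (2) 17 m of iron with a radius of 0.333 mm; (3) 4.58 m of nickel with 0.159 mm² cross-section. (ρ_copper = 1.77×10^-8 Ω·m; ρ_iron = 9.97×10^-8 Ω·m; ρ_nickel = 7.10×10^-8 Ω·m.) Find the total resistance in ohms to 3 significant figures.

6.93 Ω

Seg 1: A = π(d/2)² = π(8.3000e-04 m)² = 2.164e-06 m²
R_1 = (1.77×10^-8)(2.45)/(2.164e-06) = 0.02004 Ω
Seg 2: A = πr² = π(3.3300e-04 m)² = 3.484e-07 m²
R_2 = (9.97×10^-8)(17)/(3.484e-07) = 4.865 Ω
Seg 3: A = 0.159 mm² = 1.590e-07 m²
R_3 = (7.10×10^-8)(4.58)/(1.590e-07) = 2.045 Ω
R_total = R_1 + R_2 + R_3 = 6.93 Ω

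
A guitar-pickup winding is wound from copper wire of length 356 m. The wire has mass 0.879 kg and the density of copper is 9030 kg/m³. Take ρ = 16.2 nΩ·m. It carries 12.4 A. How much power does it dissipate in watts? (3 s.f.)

ρ = 16.2 nΩ·m = 1.62×10^-8 Ω·m
A = m/(density·L) = 0.879/(9030×356) = 2.7343e-07 m²
R = ρL/A = (1.62×10^-8)(356)/(2.7343e-07) = 21.09 Ω
P = I²R = (12.4)² × 21.09 = 3240 W

3240 W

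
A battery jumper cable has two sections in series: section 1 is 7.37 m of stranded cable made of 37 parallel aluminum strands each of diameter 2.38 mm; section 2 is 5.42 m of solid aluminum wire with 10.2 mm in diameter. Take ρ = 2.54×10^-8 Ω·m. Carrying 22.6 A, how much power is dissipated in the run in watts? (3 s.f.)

Section 1: A_strand = π(1.1900e-03)² = 4.449e-06 m²; R₁ = ρL/(N·A_s) = (2.54×10^-8)(7.37)/(37×4.449e-06) = 0.001137 Ω
Section 2: A = π(d/2)² = π(5.1000e-03 m)² = 8.171e-05 m²
R₂ = (2.54×10^-8)(5.42)/(8.171e-05) = 0.001685 Ω
R = R₁ + R₂ = 0.002822 Ω
P = I²R = (22.6)² × 0.002822 = 1.44 W

1.44 W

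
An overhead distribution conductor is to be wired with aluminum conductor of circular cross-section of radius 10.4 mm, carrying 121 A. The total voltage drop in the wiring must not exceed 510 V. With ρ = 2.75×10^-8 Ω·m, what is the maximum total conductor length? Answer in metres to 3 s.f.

A = πr² = π(1.0400e-02 m)² = 3.398e-04 m²
L_max = V_max·A/(1·ρI) = (510)(3.398e-04)/(2.75×10^-8×121) = 52100 m

52100 m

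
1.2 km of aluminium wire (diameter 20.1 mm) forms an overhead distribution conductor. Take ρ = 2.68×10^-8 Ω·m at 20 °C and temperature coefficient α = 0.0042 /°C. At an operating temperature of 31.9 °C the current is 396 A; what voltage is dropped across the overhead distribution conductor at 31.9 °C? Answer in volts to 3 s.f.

A = π(d/2)² = π(1.0050e-02 m)² = 3.173e-04 m²
R₍20₎ = ρL/A = (2.68×10^-8)(1200)/(3.173e-04) = 0.1014 Ω
R₍31.9₎ = R₍20₎(1 + αΔT) = 0.1014 × (1 + 0.0042×11.9) = 0.1064 Ω
V = IR = 396 × 0.1064 = 42.1 V

42.1 V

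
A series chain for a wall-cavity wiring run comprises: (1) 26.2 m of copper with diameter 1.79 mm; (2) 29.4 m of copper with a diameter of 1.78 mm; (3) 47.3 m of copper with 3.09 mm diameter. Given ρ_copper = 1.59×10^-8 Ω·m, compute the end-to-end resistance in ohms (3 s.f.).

0.454 Ω

Seg 1: A = π(d/2)² = π(8.9500e-04 m)² = 2.516e-06 m²
R_1 = (1.59×10^-8)(26.2)/(2.516e-06) = 0.1655 Ω
Seg 2: A = π(d/2)² = π(8.9000e-04 m)² = 2.488e-06 m²
R_2 = (1.59×10^-8)(29.4)/(2.488e-06) = 0.1879 Ω
Seg 3: A = π(d/2)² = π(1.5450e-03 m)² = 7.499e-06 m²
R_3 = (1.59×10^-8)(47.3)/(7.499e-06) = 0.1003 Ω
R_total = R_1 + R_2 + R_3 = 0.454 Ω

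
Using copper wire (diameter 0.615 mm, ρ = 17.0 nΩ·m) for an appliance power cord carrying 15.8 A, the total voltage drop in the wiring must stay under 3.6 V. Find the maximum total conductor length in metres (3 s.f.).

3.98 m

ρ = 17.0 nΩ·m = 1.70×10^-8 Ω·m
A = π(d/2)² = π(3.0750e-04 m)² = 2.971e-07 m²
L_max = V_max·A/(1·ρI) = (3.6)(2.971e-07)/(1.70×10^-8×15.8) = 3.98 m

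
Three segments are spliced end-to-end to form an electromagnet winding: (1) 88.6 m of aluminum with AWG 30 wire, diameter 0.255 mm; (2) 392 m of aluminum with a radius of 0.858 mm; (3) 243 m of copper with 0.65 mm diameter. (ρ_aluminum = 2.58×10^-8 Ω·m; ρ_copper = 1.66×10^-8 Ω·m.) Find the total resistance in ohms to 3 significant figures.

61.3 Ω

Seg 1: A = π(0.255/2 mm)² = π(1.2750e-04 m)² = 5.107e-08 m²
R_1 = (2.58×10^-8)(88.6)/(5.107e-08) = 44.76 Ω
Seg 2: A = πr² = π(8.5800e-04 m)² = 2.313e-06 m²
R_2 = (2.58×10^-8)(392)/(2.313e-06) = 4.373 Ω
Seg 3: A = π(d/2)² = π(3.2500e-04 m)² = 3.318e-07 m²
R_3 = (1.66×10^-8)(243)/(3.318e-07) = 12.16 Ω
R_total = R_1 + R_2 + R_3 = 61.3 Ω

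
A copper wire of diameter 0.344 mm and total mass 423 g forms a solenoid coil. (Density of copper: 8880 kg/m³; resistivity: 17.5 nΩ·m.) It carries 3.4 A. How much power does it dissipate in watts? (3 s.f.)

1120 W

ρ = 17.5 nΩ·m = 1.75×10^-8 Ω·m
A = π(d/2)² = π(1.7200e-04 m)² = 9.2941e-08 m²
L = m/(density·A) = 0.423/(8880×9.2941e-08) = 512.5 m
R = ρL/A = (1.75×10^-8)(512.5)/(9.2941e-08) = 96.51 Ω
P = I²R = (3.4)² × 96.51 = 1120 W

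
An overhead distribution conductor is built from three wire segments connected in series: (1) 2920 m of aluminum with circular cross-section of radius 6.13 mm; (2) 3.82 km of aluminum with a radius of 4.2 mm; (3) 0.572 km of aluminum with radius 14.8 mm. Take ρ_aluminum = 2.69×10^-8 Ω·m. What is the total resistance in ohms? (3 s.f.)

2.54 Ω

Seg 1: A = πr² = π(6.1300e-03 m)² = 1.181e-04 m²
R_1 = (2.69×10^-8)(2920)/(1.181e-04) = 0.6654 Ω
Seg 2: A = πr² = π(4.2000e-03 m)² = 5.542e-05 m²
R_2 = (2.69×10^-8)(3820)/(5.542e-05) = 1.854 Ω
Seg 3: A = πr² = π(1.4800e-02 m)² = 6.881e-04 m²
R_3 = (2.69×10^-8)(572)/(6.881e-04) = 0.02236 Ω
R_total = R_1 + R_2 + R_3 = 2.54 Ω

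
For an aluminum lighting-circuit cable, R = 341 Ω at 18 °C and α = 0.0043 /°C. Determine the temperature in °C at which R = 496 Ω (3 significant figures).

124 °C

R = R₀(1 + α(T − T₀)) ⇒ T = T₀ + (R/R₀ − 1)/α
T = 18 + (496/341 − 1)/0.0043 = 18 + (0.4545)/0.0043 = 124 °C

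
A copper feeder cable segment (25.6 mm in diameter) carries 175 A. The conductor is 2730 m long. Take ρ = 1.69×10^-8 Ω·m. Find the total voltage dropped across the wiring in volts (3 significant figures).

15.7 V

A = π(d/2)² = π(1.2800e-02 m)² = 5.147e-04 m²
R = ρL/A = (1.69×10^-8)(2730)/(5.147e-04) = 0.08964 Ω
V = IR = 175 × 0.08964 = 15.7 V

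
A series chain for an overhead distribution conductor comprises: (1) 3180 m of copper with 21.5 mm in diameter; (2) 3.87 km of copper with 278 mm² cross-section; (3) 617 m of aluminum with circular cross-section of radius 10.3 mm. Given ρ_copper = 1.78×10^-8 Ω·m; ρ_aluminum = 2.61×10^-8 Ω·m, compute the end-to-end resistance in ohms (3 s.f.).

0.452 Ω

Seg 1: A = π(d/2)² = π(1.0750e-02 m)² = 3.631e-04 m²
R_1 = (1.78×10^-8)(3180)/(3.631e-04) = 0.1559 Ω
Seg 2: A = 278 mm² = 2.780e-04 m²
R_2 = (1.78×10^-8)(3870)/(2.780e-04) = 0.2478 Ω
Seg 3: A = πr² = π(1.0300e-02 m)² = 3.333e-04 m²
R_3 = (2.61×10^-8)(617)/(3.333e-04) = 0.04832 Ω
R_total = R_1 + R_2 + R_3 = 0.452 Ω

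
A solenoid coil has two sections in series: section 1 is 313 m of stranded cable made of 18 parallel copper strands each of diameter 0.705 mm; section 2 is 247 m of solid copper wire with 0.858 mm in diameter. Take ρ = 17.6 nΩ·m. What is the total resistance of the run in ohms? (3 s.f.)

8.30 Ω

ρ = 17.6 nΩ·m = 1.76×10^-8 Ω·m
Section 1: A_strand = π(3.5250e-04)² = 3.904e-07 m²; R₁ = ρL/(N·A_s) = (1.76×10^-8)(313)/(18×3.904e-07) = 0.784 Ω
Section 2: A = π(d/2)² = π(4.2900e-04 m)² = 5.782e-07 m²
R₂ = (1.76×10^-8)(247)/(5.782e-07) = 7.519 Ω
R = R₁ + R₂ = 8.30 Ω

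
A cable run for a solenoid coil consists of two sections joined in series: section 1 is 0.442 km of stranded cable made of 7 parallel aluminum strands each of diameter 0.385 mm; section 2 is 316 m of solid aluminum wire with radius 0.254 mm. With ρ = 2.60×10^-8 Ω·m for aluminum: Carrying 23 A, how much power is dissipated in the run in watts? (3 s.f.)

Section 1: A_strand = π(1.9250e-04)² = 1.164e-07 m²; R₁ = ρL/(N·A_s) = (2.60×10^-8)(442)/(7×1.164e-07) = 14.1 Ω
Section 2: A = πr² = π(2.5400e-04 m)² = 2.027e-07 m²
R₂ = (2.60×10^-8)(316)/(2.027e-07) = 40.54 Ω
R = R₁ + R₂ = 54.64 Ω
P = I²R = (23)² × 54.64 = 28900 W

28900 W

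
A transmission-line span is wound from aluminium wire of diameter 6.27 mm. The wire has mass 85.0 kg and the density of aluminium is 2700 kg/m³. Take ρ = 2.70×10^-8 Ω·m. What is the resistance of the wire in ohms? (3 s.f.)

A = π(d/2)² = π(3.1350e-03 m)² = 3.0876e-05 m²
L = m/(density·A) = 85/(2700×3.0876e-05) = 1020 m
R = ρL/A = (2.70×10^-8)(1020)/(3.0876e-05) = 0.892 Ω

0.892 Ω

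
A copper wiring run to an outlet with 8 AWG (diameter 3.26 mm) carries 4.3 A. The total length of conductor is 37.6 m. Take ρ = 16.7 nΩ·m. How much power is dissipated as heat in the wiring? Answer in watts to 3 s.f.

1.39 W

ρ = 16.7 nΩ·m = 1.67×10^-8 Ω·m
A = π(3.26/2 mm)² = π(1.6300e-03 m)² = 8.347e-06 m²
R = ρL/A = (1.67×10^-8)(37.6)/(8.347e-06) = 0.07523 Ω
P = I²R = (4.3)² × 0.07523 = 1.39 W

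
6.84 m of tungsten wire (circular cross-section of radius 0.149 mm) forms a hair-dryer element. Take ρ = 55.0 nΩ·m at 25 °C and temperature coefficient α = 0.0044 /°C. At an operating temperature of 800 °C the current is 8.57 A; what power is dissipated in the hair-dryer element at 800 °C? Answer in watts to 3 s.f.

ρ = 55.0 nΩ·m = 5.50×10^-8 Ω·m
A = πr² = π(1.4900e-04 m)² = 6.975e-08 m²
R₍25₎ = ρL/A = (5.50×10^-8)(6.84)/(6.975e-08) = 5.394 Ω
R₍800₎ = R₍25₎(1 + αΔT) = 5.394 × (1 + 0.0044×775) = 23.79 Ω
P = I²R = (8.57)² × 23.79 = 1750 W

1750 W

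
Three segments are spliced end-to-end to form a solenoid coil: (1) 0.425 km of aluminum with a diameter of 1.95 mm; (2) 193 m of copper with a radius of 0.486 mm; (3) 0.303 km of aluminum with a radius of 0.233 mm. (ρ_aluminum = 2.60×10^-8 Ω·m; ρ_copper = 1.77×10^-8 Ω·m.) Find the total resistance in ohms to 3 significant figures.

Seg 1: A = π(d/2)² = π(9.7500e-04 m)² = 2.986e-06 m²
R_1 = (2.60×10^-8)(425)/(2.986e-06) = 3.7 Ω
Seg 2: A = πr² = π(4.8600e-04 m)² = 7.420e-07 m²
R_2 = (1.77×10^-8)(193)/(7.420e-07) = 4.604 Ω
Seg 3: A = πr² = π(2.3300e-04 m)² = 1.706e-07 m²
R_3 = (2.60×10^-8)(303)/(1.706e-07) = 46.19 Ω
R_total = R_1 + R_2 + R_3 = 54.5 Ω

54.5 Ω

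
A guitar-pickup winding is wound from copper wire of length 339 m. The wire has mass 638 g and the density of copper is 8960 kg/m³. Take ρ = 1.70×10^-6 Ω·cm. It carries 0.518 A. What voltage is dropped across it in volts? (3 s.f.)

14.2 V

ρ = 1.70×10^-6 Ω·cm = 1.70×10^-8 Ω·m
A = m/(density·L) = 0.638/(8960×339) = 2.1005e-07 m²
R = ρL/A = (1.70×10^-8)(339)/(2.1005e-07) = 27.44 Ω
V = IR = 0.518 × 27.44 = 14.2 V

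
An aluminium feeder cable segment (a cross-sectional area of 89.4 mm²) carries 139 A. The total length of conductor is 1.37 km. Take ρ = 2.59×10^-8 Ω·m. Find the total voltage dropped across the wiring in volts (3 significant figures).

A = 89.4 mm² = 8.940e-05 m²
R = ρL/A = (2.59×10^-8)(1370)/(8.940e-05) = 0.3969 Ω
V = IR = 139 × 0.3969 = 55.2 V

55.2 V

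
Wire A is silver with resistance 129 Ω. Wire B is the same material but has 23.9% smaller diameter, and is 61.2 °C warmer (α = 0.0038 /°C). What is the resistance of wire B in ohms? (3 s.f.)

R ∝ ρL/d² with ρ ∝ (1+αΔT), so R_B/R_A = (1 − 23.9/100)⁻² × (1 + 0.0038×61.2)
= 1.727 × 1.233 = 2.128
R_B = 2.128 × 129 = 275 Ω

275 Ω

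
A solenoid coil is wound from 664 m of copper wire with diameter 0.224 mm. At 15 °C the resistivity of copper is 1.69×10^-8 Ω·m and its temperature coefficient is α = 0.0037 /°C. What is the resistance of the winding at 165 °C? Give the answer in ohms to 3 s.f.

A = π(d/2)² = π(1.1200e-04 m)² = 3.941e-08 m²
R₍15°C₎ = ρL/A = (1.69×10^-8)(664)/(3.941e-08) = 284.8 Ω
R = R₀(1 + αΔT) = 284.8(1 + 0.0037×150) = 443 Ω

443 Ω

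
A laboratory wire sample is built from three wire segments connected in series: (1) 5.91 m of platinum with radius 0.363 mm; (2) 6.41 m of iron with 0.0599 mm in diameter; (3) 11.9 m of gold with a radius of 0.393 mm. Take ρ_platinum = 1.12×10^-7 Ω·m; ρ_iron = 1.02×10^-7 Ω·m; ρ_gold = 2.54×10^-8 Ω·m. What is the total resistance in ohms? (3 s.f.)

234 Ω

Seg 1: A = πr² = π(3.6300e-04 m)² = 4.140e-07 m²
R_1 = (1.12×10^-7)(5.91)/(4.140e-07) = 1.599 Ω
Seg 2: A = π(d/2)² = π(2.9950e-05 m)² = 2.818e-09 m²
R_2 = (1.02×10^-7)(6.41)/(2.818e-09) = 232 Ω
Seg 3: A = πr² = π(3.9300e-04 m)² = 4.852e-07 m²
R_3 = (2.54×10^-8)(11.9)/(4.852e-07) = 0.6229 Ω
R_total = R_1 + R_2 + R_3 = 234 Ω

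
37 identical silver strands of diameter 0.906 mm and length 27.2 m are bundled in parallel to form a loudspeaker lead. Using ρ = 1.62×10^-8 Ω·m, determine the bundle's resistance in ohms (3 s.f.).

0.0185 Ω

A_strand = π(4.5300e-04 m)² = 6.447e-07 m²
R_strand = ρL/A = (1.62×10^-8)(27.2)/(6.447e-07) = 0.6835 Ω
R_total = R_strand/N = 0.6835/37 = 0.0185 Ω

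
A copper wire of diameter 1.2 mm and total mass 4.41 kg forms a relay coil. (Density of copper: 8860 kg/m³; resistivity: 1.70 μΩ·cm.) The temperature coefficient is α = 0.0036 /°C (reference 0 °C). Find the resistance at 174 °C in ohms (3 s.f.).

ρ = 1.70 μΩ·cm = 1.70×10^-8 Ω·m
A = π(d/2)² = π(6.0000e-04 m)² = 1.1310e-06 m²
L = m/(density·A) = 4.41/(8860×1.1310e-06) = 440.1 m
R = ρL/A = (1.70×10^-8)(440.1)/(1.1310e-06) = 6.615 Ω
R(174 °C) = 6.615 × (1 + 0.0036×174) = 10.8 Ω

10.8 Ω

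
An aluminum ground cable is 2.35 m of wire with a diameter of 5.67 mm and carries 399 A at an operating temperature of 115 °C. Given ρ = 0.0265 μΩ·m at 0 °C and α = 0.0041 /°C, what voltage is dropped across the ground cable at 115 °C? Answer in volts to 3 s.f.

ρ = 0.0265 μΩ·m = 2.65×10^-8 Ω·m
A = π(d/2)² = π(2.8350e-03 m)² = 2.525e-05 m²
R₍0₎ = ρL/A = (2.65×10^-8)(2.35)/(2.525e-05) = 0.002466 Ω
R₍115₎ = R₍0₎(1 + αΔT) = 0.002466 × (1 + 0.0041×115) = 0.003629 Ω
V = IR = 399 × 0.003629 = 1.45 V

1.45 V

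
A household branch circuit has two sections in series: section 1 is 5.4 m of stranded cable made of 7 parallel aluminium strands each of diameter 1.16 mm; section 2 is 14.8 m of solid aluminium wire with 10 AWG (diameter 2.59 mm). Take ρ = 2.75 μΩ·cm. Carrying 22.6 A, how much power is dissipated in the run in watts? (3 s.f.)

49.7 W

ρ = 2.75 μΩ·cm = 2.75×10^-8 Ω·m
Section 1: A_strand = π(5.8000e-04)² = 1.057e-06 m²; R₁ = ρL/(N·A_s) = (2.75×10^-8)(5.4)/(7×1.057e-06) = 0.02007 Ω
Section 2: A = π(2.59/2 mm)² = π(1.2950e-03 m)² = 5.269e-06 m²
R₂ = (2.75×10^-8)(14.8)/(5.269e-06) = 0.07725 Ω
R = R₁ + R₂ = 0.09732 Ω
P = I²R = (22.6)² × 0.09732 = 49.7 W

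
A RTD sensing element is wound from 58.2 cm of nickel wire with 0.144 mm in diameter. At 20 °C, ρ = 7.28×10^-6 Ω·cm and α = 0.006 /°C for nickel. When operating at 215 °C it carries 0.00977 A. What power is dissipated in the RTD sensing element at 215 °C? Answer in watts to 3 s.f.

5.39×10^-4 W

ρ = 7.28×10^-6 Ω·cm = 7.28×10^-8 Ω·m
A = π(d/2)² = π(7.2000e-05 m)² = 1.629e-08 m²
R₍20₎ = ρL/A = (7.28×10^-8)(0.582)/(1.629e-08) = 2.602 Ω
R₍215₎ = R₍20₎(1 + αΔT) = 2.602 × (1 + 0.006×195) = 5.645 Ω
P = I²R = (0.00977)² × 5.645 = 5.39×10^-4 W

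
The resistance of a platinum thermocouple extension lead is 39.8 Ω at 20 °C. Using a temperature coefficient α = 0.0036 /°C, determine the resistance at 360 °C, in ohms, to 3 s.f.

ΔT = 360 − 20 = 340 °C
R = R₀(1 + αΔT) = 39.8 × (1 + 0.0036×340) = 39.8 × 2.224 = 88.5 Ω

88.5 Ω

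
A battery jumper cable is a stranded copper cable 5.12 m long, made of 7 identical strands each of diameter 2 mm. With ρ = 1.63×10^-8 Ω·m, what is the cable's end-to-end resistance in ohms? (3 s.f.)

A_strand = π(1.0000e-03 m)² = 3.142e-06 m²
R_strand = ρL/A = (1.63×10^-8)(5.12)/(3.142e-06) = 0.02656 Ω
R_total = R_strand/N = 0.02656/7 = 0.00379 Ω

0.00379 Ω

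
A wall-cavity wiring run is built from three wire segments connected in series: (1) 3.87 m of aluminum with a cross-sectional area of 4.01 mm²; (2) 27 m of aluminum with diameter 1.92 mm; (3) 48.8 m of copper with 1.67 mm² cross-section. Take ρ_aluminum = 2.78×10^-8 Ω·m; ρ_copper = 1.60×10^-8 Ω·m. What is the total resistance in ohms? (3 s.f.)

Seg 1: A = 4.01 mm² = 4.010e-06 m²
R_1 = (2.78×10^-8)(3.87)/(4.010e-06) = 0.02683 Ω
Seg 2: A = π(d/2)² = π(9.6000e-04 m)² = 2.895e-06 m²
R_2 = (2.78×10^-8)(27)/(2.895e-06) = 0.2592 Ω
Seg 3: A = 1.67 mm² = 1.670e-06 m²
R_3 = (1.60×10^-8)(48.8)/(1.670e-06) = 0.4675 Ω
R_total = R_1 + R_2 + R_3 = 0.754 Ω

0.754 Ω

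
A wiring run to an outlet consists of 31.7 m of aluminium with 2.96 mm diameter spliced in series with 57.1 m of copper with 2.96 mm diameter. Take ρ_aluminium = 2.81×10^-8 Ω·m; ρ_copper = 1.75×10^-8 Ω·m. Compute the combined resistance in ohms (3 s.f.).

0.275 Ω

Segment 1: A = π(d/2)² = π(1.4800e-03 m)² = 6.881e-06 m²
R₁ = ρL/A = (2.81×10^-8)(31.7)/(6.881e-06) = 0.1294 Ω
R₂ = (1.75×10^-8)(57.1)/(6.881e-06) = 0.1452 Ω
R = R₁ + R₂ = 0.275 Ω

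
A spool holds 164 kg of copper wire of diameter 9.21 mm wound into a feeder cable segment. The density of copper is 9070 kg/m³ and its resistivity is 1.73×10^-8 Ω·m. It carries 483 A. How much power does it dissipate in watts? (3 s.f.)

A = π(d/2)² = π(4.6050e-03 m)² = 6.6621e-05 m²
L = m/(density·A) = 164/(9070×6.6621e-05) = 271.4 m
R = ρL/A = (1.73×10^-8)(271.4)/(6.6621e-05) = 0.07048 Ω
P = I²R = (483)² × 0.07048 = 16400 W

16400 W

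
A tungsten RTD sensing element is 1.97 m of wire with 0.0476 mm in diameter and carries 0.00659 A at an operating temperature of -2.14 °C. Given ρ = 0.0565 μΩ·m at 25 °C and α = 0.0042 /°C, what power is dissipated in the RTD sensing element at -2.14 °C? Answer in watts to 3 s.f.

ρ = 0.0565 μΩ·m = 5.65×10^-8 Ω·m
A = π(d/2)² = π(2.3800e-05 m)² = 1.780e-09 m²
R₍25₎ = ρL/A = (5.65×10^-8)(1.97)/(1.780e-09) = 62.55 Ω
R₍-2.14₎ = R₍25₎(1 + αΔT) = 62.55 × (1 + 0.0042×-27.1) = 55.42 Ω
P = I²R = (0.00659)² × 55.42 = 0.00241 W

0.00241 W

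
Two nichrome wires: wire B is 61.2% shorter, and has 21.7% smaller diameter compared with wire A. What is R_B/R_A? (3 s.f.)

R ∝ L/d², so R_B/R_A = (1 − 61.2/100) × (1 − 21.7/100)⁻²
= 0.388 × 1.631 = 0.633

0.633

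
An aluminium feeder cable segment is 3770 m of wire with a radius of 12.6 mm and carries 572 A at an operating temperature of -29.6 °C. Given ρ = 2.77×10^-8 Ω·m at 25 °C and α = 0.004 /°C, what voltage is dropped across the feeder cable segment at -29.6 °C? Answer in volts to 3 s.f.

A = πr² = π(1.2600e-02 m)² = 4.988e-04 m²
R₍25₎ = ρL/A = (2.77×10^-8)(3770)/(4.988e-04) = 0.2094 Ω
R₍-29.6₎ = R₍25₎(1 + αΔT) = 0.2094 × (1 + 0.004×-54.6) = 0.1636 Ω
V = IR = 572 × 0.1636 = 93.6 V

93.6 V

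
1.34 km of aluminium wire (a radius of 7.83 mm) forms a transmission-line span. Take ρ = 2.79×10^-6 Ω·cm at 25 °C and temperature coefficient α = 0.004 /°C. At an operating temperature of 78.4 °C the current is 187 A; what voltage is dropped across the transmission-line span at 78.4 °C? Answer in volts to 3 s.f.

44.1 V

ρ = 2.79×10^-6 Ω·cm = 2.79×10^-8 Ω·m
A = πr² = π(7.8300e-03 m)² = 1.926e-04 m²
R₍25₎ = ρL/A = (2.79×10^-8)(1340)/(1.926e-04) = 0.1941 Ω
R₍78.4₎ = R₍25₎(1 + αΔT) = 0.1941 × (1 + 0.004×53.4) = 0.2356 Ω
V = IR = 187 × 0.2356 = 44.1 V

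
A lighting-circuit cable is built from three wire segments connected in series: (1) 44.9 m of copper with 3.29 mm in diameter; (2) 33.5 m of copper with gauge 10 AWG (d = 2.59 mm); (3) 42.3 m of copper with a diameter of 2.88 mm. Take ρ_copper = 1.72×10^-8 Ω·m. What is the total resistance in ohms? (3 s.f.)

Seg 1: A = π(d/2)² = π(1.6450e-03 m)² = 8.501e-06 m²
R_1 = (1.72×10^-8)(44.9)/(8.501e-06) = 0.09084 Ω
Seg 2: A = π(2.59/2 mm)² = π(1.2950e-03 m)² = 5.269e-06 m²
R_2 = (1.72×10^-8)(33.5)/(5.269e-06) = 0.1094 Ω
Seg 3: A = π(d/2)² = π(1.4400e-03 m)² = 6.514e-06 m²
R_3 = (1.72×10^-8)(42.3)/(6.514e-06) = 0.1117 Ω
R_total = R_1 + R_2 + R_3 = 0.312 Ω

0.312 Ω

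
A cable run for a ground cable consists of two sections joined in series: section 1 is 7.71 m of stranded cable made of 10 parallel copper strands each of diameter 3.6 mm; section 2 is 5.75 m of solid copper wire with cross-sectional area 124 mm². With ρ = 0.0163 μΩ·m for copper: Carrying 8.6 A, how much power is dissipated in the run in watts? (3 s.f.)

0.147 W

ρ = 0.0163 μΩ·m = 1.63×10^-8 Ω·m
Section 1: A_strand = π(1.8000e-03)² = 1.018e-05 m²; R₁ = ρL/(N·A_s) = (1.63×10^-8)(7.71)/(10×1.018e-05) = 0.001235 Ω
Section 2: A = 124 mm² = 1.240e-04 m²
R₂ = (1.63×10^-8)(5.75)/(1.240e-04) = 7.558×10^-4 Ω
R = R₁ + R₂ = 0.001991 Ω
P = I²R = (8.6)² × 0.001991 = 0.147 W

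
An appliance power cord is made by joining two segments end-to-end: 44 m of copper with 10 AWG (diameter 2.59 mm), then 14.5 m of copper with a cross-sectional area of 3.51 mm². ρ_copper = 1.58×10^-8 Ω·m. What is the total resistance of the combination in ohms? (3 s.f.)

0.197 Ω

Segment 1: A = π(2.59/2 mm)² = π(1.2950e-03 m)² = 5.269e-06 m²
R₁ = ρL/A = (1.58×10^-8)(44)/(5.269e-06) = 0.132 Ω
Segment 2: A = 3.51 mm² = 3.510e-06 m²
R₂ = (1.58×10^-8)(14.5)/(3.510e-06) = 0.06527 Ω
R = R₁ + R₂ = 0.197 Ω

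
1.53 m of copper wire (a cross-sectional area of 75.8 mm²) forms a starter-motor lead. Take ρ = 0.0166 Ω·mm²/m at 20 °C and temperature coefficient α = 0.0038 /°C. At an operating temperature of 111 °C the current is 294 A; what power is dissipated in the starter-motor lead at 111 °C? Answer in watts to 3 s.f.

ρ = 0.0166 Ω·mm²/m = 1.66×10^-8 Ω·m
A = 75.8 mm² = 7.580e-05 m²
R₍20₎ = ρL/A = (1.66×10^-8)(1.53)/(7.580e-05) = 3.351×10^-4 Ω
R₍111₎ = R₍20₎(1 + αΔT) = 3.351×10^-4 × (1 + 0.0038×91) = 4.509×10^-4 Ω
P = I²R = (294)² × 4.509×10^-4 = 39.0 W

39.0 W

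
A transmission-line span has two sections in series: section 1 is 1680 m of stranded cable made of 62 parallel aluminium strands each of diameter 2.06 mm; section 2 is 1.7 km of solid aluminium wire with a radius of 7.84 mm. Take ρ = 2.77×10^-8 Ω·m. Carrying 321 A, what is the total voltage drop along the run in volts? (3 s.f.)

Section 1: A_strand = π(1.0300e-03)² = 3.333e-06 m²; R₁ = ρL/(N·A_s) = (2.77×10^-8)(1680)/(62×3.333e-06) = 0.2252 Ω
Section 2: A = πr² = π(7.8400e-03 m)² = 1.931e-04 m²
R₂ = (2.77×10^-8)(1700)/(1.931e-04) = 0.2439 Ω
R = R₁ + R₂ = 0.4691 Ω
V = IR = 321 × 0.4691 = 151 V

151 V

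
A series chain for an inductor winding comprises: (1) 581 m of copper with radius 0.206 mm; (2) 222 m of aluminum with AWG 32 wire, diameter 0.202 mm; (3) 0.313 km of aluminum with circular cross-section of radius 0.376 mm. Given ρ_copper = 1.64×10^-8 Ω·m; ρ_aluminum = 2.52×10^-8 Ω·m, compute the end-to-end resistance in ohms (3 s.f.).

264 Ω

Seg 1: A = πr² = π(2.0600e-04 m)² = 1.333e-07 m²
R_1 = (1.64×10^-8)(581)/(1.333e-07) = 71.47 Ω
Seg 2: A = π(0.202/2 mm)² = π(1.0100e-04 m)² = 3.205e-08 m²
R_2 = (2.52×10^-8)(222)/(3.205e-08) = 174.6 Ω
Seg 3: A = πr² = π(3.7600e-04 m)² = 4.441e-07 m²
R_3 = (2.52×10^-8)(313)/(4.441e-07) = 17.76 Ω
R_total = R_1 + R_2 + R_3 = 264 Ω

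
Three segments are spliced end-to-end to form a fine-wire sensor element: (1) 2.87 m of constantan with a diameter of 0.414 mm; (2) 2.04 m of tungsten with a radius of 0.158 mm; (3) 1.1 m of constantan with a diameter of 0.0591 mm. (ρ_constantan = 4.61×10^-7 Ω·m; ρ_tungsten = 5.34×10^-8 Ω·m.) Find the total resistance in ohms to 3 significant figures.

Seg 1: A = π(d/2)² = π(2.0700e-04 m)² = 1.346e-07 m²
R_1 = (4.61×10^-7)(2.87)/(1.346e-07) = 9.829 Ω
Seg 2: A = πr² = π(1.5800e-04 m)² = 7.843e-08 m²
R_2 = (5.34×10^-8)(2.04)/(7.843e-08) = 1.389 Ω
Seg 3: A = π(d/2)² = π(2.9550e-05 m)² = 2.743e-09 m²
R_3 = (4.61×10^-7)(1.1)/(2.743e-09) = 184.9 Ω
R_total = R_1 + R_2 + R_3 = 196 Ω

196 Ω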